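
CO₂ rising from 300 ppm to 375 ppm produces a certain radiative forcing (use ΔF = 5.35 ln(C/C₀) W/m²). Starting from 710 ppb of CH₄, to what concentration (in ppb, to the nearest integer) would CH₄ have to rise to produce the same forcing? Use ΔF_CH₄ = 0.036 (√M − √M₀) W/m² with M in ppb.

M ≈ 3577 ppb

CO₂ forcing: 5.35 × ln(375/300) = 5.35 × 0.223144 = 1.19382 W/m².
Set 0.036(√M − √710) = 1.19382: √M = 1.19382/0.036 + √710 = 33.1617 + 26.6458 = 59.8075.
M = (59.8075)² = 3576.94 ppb.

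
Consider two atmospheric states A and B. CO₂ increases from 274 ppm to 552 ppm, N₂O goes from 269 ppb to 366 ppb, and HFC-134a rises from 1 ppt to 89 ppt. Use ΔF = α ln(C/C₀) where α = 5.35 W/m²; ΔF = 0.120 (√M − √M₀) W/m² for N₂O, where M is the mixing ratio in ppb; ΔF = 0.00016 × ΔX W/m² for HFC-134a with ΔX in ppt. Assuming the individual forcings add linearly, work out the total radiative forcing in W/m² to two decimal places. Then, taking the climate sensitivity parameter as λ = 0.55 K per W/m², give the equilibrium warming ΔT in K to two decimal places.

CO₂: 5.35 × ln(552/274) = 5.35 × ln(2.01460) = 5.35 × 0.70042 = 3.7472 W/m².
N₂O: 0.120 × (√366 − √269) = 0.120 × (19.1311 − 16.4012) = 0.120 × 2.7299 = 0.3276 W/m².
HFC-134a: ΔF = 0.00016 × (89 − 1) = 0.00016 × 88 = 0.0141 W/m².
Total ΔF = 3.7472 + 0.3276 + 0.0141 = 4.0889 W/m².
ΔT = λ ΔF = 0.55 × 4.09 = 2.2495 K.

ΔF = 4.09 W/m²; ΔT = 2.25 K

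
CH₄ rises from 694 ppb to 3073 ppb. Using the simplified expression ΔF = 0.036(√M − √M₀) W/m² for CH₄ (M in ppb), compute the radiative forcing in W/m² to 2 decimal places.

CH₄: 0.036 × (√3073 − √694) = 0.036 × (55.4346 − 26.3439) = 0.036 × 29.0907 = 1.0473 W/m².

ΔF = 1.05 W/m²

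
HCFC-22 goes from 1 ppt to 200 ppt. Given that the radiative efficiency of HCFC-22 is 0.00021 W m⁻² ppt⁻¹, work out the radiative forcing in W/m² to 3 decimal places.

HCFC-22: ΔF = 0.00021 × (200 − 1) = 0.00021 × 199 = 0.0418 W/m².

ΔF = 0.042 W/m²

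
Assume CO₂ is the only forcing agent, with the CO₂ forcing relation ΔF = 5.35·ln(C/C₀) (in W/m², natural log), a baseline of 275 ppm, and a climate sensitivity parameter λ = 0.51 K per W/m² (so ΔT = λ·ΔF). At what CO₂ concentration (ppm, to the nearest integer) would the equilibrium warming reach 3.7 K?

Required forcing: ΔF = ΔT/λ = 3.7/0.51 = 7.2549 W/m².
Then ln(C/275) = ΔF/5.35 = 7.2549/5.35 = 1.35606.
So C = 275 × e^1.35606 = 275 × 3.88087 = 1067.24 ppm.

C ≈ 1067 ppm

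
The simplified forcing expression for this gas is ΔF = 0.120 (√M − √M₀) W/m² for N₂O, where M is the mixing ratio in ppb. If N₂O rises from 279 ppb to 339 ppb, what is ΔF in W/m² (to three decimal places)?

N₂O: 0.120 × (√339 − √279) = 0.120 × (18.4120 − 16.7033) = 0.120 × 1.7087 = 0.2050 W/m².

ΔF = 0.205 W/m²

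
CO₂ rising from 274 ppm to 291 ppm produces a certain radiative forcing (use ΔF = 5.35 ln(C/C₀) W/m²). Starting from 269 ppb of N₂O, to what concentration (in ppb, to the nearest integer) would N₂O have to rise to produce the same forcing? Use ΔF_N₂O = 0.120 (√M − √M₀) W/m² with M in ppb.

M ≈ 364 ppb

CO₂ forcing: 5.35 × ln(291/274) = 5.35 × 0.060195 = 0.32204 W/m².
Set 0.120(√M − √269) = 0.32204: √M = 0.32204/0.120 + √269 = 2.6837 + 16.4012 = 19.0849.
M = (19.0849)² = 364.23 ppb.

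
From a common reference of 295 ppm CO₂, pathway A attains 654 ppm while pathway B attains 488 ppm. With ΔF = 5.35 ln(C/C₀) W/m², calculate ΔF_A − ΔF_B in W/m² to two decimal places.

ΔF_A − ΔF_B = 1.57 W/m²

ΔF_A = 5.35 ln(654/295) = 5.35 × 0.79613 = 4.2593 W/m².
ΔF_B = 5.35 ln(488/295) = 5.35 × 0.50334 = 2.6929 W/m².
Difference: 4.2593 − 2.6929 = 1.5664 W/m².
(Equivalently, ΔF_A − ΔF_B = 5.35 ln(654/488) = 5.35 × 0.29279 = 1.5664 W/m².)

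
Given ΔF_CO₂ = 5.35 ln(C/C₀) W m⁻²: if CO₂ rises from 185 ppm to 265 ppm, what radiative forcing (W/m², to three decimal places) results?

CO₂ absorption bands are partially saturated, so forcing scales with the logarithm of the concentration ratio.
CO₂: 5.35 × ln(265/185) = 5.35 × ln(1.43243) = 5.35 × 0.35937 = 1.9226 W/m².

ΔF = 1.923 W/m²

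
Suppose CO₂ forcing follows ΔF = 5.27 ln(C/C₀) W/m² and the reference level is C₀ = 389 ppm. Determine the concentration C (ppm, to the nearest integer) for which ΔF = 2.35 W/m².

C ≈ 608 ppm

Set 5.27 ln(C/389) = 2.35, so ln(C/389) = 2.35/5.27 = 0.44592.
Then C/389 = e^0.44592 = 1.56193, giving C = 389 × 1.56193 = 607.59 ppm.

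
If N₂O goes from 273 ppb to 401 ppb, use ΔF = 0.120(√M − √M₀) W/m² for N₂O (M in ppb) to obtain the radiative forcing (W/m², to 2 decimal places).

N₂O: 0.120 × (√401 − √273) = 0.120 × (20.0250 − 16.5227) = 0.120 × 3.5023 = 0.4203 W/m².

ΔF = 0.42 W/m²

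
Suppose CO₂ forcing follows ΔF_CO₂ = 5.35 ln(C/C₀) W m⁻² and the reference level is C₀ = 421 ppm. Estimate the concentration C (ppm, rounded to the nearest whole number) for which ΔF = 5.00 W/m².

C ≈ 1072 ppm

Set 5.35 ln(C/421) = 5.00, so ln(C/421) = 5.00/5.35 = 0.93458.
Then C/421 = e^0.93458 = 2.54614, giving C = 421 × 2.54614 = 1071.92 ppm.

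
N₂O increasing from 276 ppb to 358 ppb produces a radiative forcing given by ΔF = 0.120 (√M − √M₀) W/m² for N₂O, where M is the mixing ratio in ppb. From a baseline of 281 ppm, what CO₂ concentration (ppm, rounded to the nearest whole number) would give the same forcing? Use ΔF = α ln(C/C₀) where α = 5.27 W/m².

C ≈ 296 ppm

N₂O forcing: 0.120 × (√358 − √276) = 0.120 × (18.9209 − 16.6132) = 0.120 × 2.3077 = 0.27692 W/m².
Set 5.27 ln(C/281) = 0.27692: ln(C/281) = 0.27692/5.27 = 0.05255, so C = 281 × e^0.05255 = 281 × 1.05396 = 296.16 ppm.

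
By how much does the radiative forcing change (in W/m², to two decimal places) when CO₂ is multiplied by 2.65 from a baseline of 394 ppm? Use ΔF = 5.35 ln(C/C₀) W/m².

Because the forcing depends only on the ratio C/C₀, the initial concentration does not enter.
ΔF = 5.35 × ln(2.65) = 5.35 × 0.97456 = 5.2139 W/m².

ΔF = 5.21 W/m²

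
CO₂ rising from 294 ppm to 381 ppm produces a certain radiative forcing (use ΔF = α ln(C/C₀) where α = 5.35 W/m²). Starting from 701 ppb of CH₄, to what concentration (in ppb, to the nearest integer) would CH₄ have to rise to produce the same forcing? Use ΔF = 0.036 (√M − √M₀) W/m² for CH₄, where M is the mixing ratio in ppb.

M ≈ 4225 ppb

CO₂ forcing: 5.35 × ln(381/294) = 5.35 × 0.259220 = 1.38683 W/m².
Set 0.036(√M − √701) = 1.38683: √M = 1.38683/0.036 + √701 = 38.5231 + 26.4764 = 64.9995.
M = (64.9995)² = 4224.94 ppb.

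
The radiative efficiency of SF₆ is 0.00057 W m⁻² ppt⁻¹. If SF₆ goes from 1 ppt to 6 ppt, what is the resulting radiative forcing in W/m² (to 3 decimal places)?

ΔF = 0.003 W/m²

SF₆: ΔF = 0.00057 × (6 − 1) = 0.00057 × 5 = 0.0029 W/m².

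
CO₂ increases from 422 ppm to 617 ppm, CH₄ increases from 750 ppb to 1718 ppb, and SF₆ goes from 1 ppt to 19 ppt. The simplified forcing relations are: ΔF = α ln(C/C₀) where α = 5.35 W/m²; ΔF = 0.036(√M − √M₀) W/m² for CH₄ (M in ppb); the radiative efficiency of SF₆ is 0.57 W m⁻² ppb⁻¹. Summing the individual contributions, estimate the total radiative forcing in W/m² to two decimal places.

ΔF = 2.55 W/m²

CO₂: 5.35 × ln(617/422) = 5.35 × ln(1.46209) = 5.35 × 0.37987 = 2.0323 W/m².
CH₄: 0.036 × (√1718 − √750) = 0.036 × (41.4488 − 27.3861) = 0.036 × 14.0627 = 0.5063 W/m².
SF₆: Δ = 19 − 1 = 18 ppt = 0.018 ppb; ΔF = 0.57 × 0.018 = 0.0103 W/m².
Total ΔF = 2.0323 + 0.5063 + 0.0103 = 2.5489 W/m².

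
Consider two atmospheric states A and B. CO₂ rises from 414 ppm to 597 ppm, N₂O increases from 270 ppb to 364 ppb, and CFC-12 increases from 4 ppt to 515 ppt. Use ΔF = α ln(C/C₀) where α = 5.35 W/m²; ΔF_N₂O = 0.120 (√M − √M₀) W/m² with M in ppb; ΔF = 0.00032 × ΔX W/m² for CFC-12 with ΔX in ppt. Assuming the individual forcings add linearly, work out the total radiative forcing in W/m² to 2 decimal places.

CO₂: 5.35 × ln(597/414) = 5.35 × ln(1.44203) = 5.35 × 0.36605 = 1.9584 W/m².
N₂O: 0.120 × (√364 − √270) = 0.120 × (19.0788 − 16.4317) = 0.120 × 2.6471 = 0.3177 W/m².
CFC-12: ΔF = 0.00032 × (515 − 4) = 0.00032 × 511 = 0.1635 W/m².
Total ΔF = 1.9584 + 0.3177 + 0.1635 = 2.4396 W/m².

ΔF = 2.44 W/m²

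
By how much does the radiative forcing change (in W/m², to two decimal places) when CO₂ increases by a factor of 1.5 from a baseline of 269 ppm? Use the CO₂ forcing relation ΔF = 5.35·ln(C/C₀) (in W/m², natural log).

Because the forcing depends only on the ratio C/C₀, the initial concentration does not enter.
ΔF = 5.35 × ln(1.5) = 5.35 × 0.40547 = 2.1693 W/m².

ΔF = 2.17 W/m²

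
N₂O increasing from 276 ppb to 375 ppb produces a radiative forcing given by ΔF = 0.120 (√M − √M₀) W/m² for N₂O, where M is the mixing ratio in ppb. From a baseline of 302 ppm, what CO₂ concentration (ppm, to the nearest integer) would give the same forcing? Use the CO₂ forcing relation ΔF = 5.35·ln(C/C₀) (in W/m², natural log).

N₂O forcing: 0.120 × (√375 − √276) = 0.120 × (19.3649 − 16.6132) = 0.120 × 2.7517 = 0.33020 W/m².
Set 5.35 ln(C/302) = 0.33020: ln(C/302) = 0.33020/5.35 = 0.06172, so C = 302 × e^0.06172 = 302 × 1.06366 = 321.23 ppm.

C ≈ 321 ppm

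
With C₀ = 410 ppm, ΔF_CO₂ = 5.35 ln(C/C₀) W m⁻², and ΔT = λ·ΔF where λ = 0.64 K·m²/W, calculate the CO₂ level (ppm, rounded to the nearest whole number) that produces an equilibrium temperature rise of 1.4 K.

Required forcing: ΔF = ΔT/λ = 1.4/0.64 = 2.1875 W/m².
Then ln(C/410) = ΔF/5.35 = 2.1875/5.35 = 0.40888.
So C = 410 × e^0.40888 = 410 × 1.50513 = 617.10 ppm.

C ≈ 617 ppm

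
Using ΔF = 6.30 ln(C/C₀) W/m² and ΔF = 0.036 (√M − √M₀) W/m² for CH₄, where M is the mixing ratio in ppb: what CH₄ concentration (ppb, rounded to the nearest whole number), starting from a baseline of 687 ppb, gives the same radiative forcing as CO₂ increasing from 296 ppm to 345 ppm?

M ≈ 2811 ppb

CO₂ forcing: 6.30 × ln(345/296) = 6.30 × 0.153185 = 0.96507 W/m².
Set 0.036(√M − √687) = 0.96507: √M = 0.96507/0.036 + √687 = 26.8075 + 26.2107 = 53.0182.
M = (53.0182)² = 2810.93 ppb.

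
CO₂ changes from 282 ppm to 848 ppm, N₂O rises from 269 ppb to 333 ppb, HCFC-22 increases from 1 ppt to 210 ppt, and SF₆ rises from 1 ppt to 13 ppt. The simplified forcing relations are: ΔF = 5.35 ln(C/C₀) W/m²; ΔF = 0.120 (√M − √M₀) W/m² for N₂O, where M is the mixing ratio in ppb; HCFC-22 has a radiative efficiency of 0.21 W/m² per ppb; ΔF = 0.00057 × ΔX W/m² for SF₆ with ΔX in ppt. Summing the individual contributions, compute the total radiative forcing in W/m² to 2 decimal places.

CO₂: 5.35 × ln(848/282) = 5.35 × ln(3.00709) = 5.35 × 1.10097 = 5.8902 W/m².
N₂O: 0.120 × (√333 − √269) = 0.120 × (18.2483 − 16.4012) = 0.120 × 1.8471 = 0.2217 W/m².
HCFC-22: Δ = 210 − 1 = 209 ppt = 0.209 ppb; ΔF = 0.21 × 0.209 = 0.0439 W/m².
SF₆: ΔF = 0.00057 × (13 − 1) = 0.00057 × 12 = 0.0068 W/m².
Total ΔF = 5.8902 + 0.2217 + 0.0439 + 0.0068 = 6.1626 W/m².

ΔF = 6.16 W/m²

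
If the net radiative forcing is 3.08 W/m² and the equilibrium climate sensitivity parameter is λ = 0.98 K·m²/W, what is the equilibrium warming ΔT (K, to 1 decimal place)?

ΔT = λ ΔF = 0.98 × 3.08 = 3.0184 K.

ΔT = 3.0 K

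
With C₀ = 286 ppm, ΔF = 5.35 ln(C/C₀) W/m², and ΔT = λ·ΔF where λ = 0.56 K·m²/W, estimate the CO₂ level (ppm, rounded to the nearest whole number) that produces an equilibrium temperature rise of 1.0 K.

C ≈ 399 ppm

Required forcing: ΔF = ΔT/λ = 1.0/0.56 = 1.7857 W/m².
Then ln(C/286) = ΔF/5.35 = 1.7857/5.35 = 0.33378.
So C = 286 × e^0.33378 = 286 × 1.39624 = 399.32 ppm.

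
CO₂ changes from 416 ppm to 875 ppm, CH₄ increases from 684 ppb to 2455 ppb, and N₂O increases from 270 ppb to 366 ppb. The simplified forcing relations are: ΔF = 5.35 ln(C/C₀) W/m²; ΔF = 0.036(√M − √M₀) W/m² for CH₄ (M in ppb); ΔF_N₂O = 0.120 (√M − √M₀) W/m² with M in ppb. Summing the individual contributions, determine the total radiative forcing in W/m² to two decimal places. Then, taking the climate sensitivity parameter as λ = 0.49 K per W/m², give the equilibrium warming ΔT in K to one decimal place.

CO₂: 5.35 × ln(875/416) = 5.35 × ln(2.10337) = 5.35 × 0.74354 = 3.9779 W/m².
CH₄: 0.036 × (√2455 − √684) = 0.036 × (49.5480 − 26.1534) = 0.036 × 23.3946 = 0.8422 W/m².
N₂O: 0.120 × (√366 − √270) = 0.120 × (19.1311 − 16.4317) = 0.120 × 2.6994 = 0.3239 W/m².
Total ΔF = 3.9779 + 0.8422 + 0.3239 = 5.1440 W/m².
ΔT = λ ΔF = 0.49 × 5.14 = 2.5186 K.

ΔF = 5.14 W/m²; ΔT = 2.5 K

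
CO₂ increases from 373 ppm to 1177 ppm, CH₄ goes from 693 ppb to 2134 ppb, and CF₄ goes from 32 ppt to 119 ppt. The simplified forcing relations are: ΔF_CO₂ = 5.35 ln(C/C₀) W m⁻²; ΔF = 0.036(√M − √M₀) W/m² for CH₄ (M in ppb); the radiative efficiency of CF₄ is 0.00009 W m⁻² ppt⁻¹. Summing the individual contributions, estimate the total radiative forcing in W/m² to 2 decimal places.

CO₂: 5.35 × ln(1177/373) = 5.35 × ln(3.15550) = 5.35 × 1.14915 = 6.1480 W/m².
CH₄: 0.036 × (√2134 − √693) = 0.036 × (46.1952 − 26.3249) = 0.036 × 19.8703 = 0.7153 W/m².
CF₄: ΔF = 0.00009 × (119 − 32) = 0.00009 × 87 = 0.0078 W/m².
Total ΔF = 6.1480 + 0.7153 + 0.0078 = 6.8711 W/m².

ΔF = 6.87 W/m²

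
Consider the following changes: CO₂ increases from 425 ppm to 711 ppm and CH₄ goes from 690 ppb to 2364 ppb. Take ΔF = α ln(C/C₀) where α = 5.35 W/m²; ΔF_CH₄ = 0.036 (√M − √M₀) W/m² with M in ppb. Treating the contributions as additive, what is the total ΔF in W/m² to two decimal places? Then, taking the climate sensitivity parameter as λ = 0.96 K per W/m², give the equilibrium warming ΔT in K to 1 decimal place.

ΔF = 3.56 W/m²; ΔT = 3.4 K

CO₂: 5.35 × ln(711/425) = 5.35 × ln(1.67294) = 5.35 × 0.51458 = 2.7530 W/m².
CH₄: 0.036 × (√2364 − √690) = 0.036 × (48.6210 − 26.2679) = 0.036 × 22.3531 = 0.8047 W/m².
Total ΔF = 2.7530 + 0.8047 = 3.5577 W/m².
ΔT = λ ΔF = 0.96 × 3.56 = 3.4176 K.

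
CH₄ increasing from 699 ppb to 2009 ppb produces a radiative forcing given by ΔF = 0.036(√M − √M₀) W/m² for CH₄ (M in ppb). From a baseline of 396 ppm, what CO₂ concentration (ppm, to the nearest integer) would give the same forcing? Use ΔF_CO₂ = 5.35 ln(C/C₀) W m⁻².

CH₄ forcing: 0.036 × (√2009 − √699) = 0.036 × (44.8219 − 26.4386) = 0.036 × 18.3833 = 0.66180 W/m².
Set 5.35 ln(C/396) = 0.66180: ln(C/396) = 0.66180/5.35 = 0.12370, so C = 396 × e^0.12370 = 396 × 1.13168 = 448.15 ppm.

C ≈ 448 ppm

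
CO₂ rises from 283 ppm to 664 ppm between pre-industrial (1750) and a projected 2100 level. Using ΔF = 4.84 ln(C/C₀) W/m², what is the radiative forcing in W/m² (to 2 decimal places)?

ΔF = 4.13 W/m²

CO₂: 4.84 × ln(664/283) = 4.84 × ln(2.34629) = 4.84 × 0.85284 = 4.1277 W/m².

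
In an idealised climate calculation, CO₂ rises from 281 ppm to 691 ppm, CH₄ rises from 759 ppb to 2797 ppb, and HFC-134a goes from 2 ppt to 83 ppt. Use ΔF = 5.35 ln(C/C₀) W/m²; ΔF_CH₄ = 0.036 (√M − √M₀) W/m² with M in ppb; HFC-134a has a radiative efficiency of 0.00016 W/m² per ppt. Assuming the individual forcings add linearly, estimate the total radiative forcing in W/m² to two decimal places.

CO₂: 5.35 × ln(691/281) = 5.35 × ln(2.45907) = 5.35 × 0.89978 = 4.8138 W/m².
CH₄: 0.036 × (√2797 − √759) = 0.036 × (52.8867 − 27.5500) = 0.036 × 25.3367 = 0.9121 W/m².
HFC-134a: ΔF = 0.00016 × (83 − 2) = 0.00016 × 81 = 0.0130 W/m².
Total ΔF = 4.8138 + 0.9121 + 0.0130 = 5.7389 W/m².

ΔF = 5.74 W/m²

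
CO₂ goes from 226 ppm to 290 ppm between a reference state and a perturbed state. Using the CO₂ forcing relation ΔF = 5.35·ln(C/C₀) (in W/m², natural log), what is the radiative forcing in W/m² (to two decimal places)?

CO₂ absorption bands are partially saturated, so forcing scales with the logarithm of the concentration ratio.
CO₂: 5.35 × ln(290/226) = 5.35 × ln(1.28319) = 5.35 × 0.24935 = 1.3340 W/m².

ΔF = 1.33 W/m²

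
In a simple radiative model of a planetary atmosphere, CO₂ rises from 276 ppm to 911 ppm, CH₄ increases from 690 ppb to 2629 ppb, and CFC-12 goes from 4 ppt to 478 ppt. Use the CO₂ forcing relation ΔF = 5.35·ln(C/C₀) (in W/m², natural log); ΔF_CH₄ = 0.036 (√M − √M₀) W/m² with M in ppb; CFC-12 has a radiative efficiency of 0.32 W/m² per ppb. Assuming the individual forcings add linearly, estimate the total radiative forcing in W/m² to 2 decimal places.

ΔF = 7.44 W/m²

CO₂: 5.35 × ln(911/276) = 5.35 × ln(3.30072) = 5.35 × 1.19414 = 6.3886 W/m².
CH₄: 0.036 × (√2629 − √690) = 0.036 × (51.2738 − 26.2679) = 0.036 × 25.0059 = 0.9002 W/m².
CFC-12: Δ = 478 − 4 = 474 ppt = 0.474 ppb; ΔF = 0.32 × 0.474 = 0.1517 W/m².
Total ΔF = 6.3886 + 0.9002 + 0.1517 = 7.4405 W/m².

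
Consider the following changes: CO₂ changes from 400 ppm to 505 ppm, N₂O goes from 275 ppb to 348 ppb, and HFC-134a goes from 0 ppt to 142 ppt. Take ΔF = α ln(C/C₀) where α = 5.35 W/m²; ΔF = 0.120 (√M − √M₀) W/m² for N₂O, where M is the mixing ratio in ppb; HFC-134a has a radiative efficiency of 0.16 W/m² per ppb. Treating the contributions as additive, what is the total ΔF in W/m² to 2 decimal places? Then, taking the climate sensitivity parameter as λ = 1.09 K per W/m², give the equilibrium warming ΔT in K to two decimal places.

CO₂: 5.35 × ln(505/400) = 5.35 × ln(1.26250) = 5.35 × 0.23309 = 1.2470 W/m².
N₂O: 0.120 × (√348 − √275) = 0.120 × (18.6548 − 16.5831) = 0.120 × 2.0717 = 0.2486 W/m².
HFC-134a: Δ = 142 − 0 = 142 ppt = 0.142 ppb; ΔF = 0.16 × 0.142 = 0.0227 W/m².
Total ΔF = 1.2470 + 0.2486 + 0.0227 = 1.5183 W/m².
ΔT = λ ΔF = 1.09 × 1.52 = 1.6568 K.

ΔF = 1.52 W/m²; ΔT = 1.66 K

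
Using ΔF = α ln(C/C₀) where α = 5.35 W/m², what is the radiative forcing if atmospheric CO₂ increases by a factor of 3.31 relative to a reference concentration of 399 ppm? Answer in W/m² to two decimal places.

ΔF = 5.35 × ln(3.31) = 5.35 × 1.19695 = 6.4037 W/m².

ΔF = 6.40 W/m²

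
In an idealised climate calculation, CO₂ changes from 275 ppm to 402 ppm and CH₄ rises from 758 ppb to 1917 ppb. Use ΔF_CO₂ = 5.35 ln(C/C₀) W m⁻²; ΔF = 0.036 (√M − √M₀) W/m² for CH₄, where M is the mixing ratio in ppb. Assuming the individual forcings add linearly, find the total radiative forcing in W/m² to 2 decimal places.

ΔF = 2.62 W/m²

CO₂: 5.35 × ln(402/275) = 5.35 × ln(1.46182) = 5.35 × 0.37968 = 2.0313 W/m².
CH₄: 0.036 × (√1917 − √758) = 0.036 × (43.7836 − 27.5318) = 0.036 × 16.2518 = 0.5851 W/m².
Total ΔF = 2.0313 + 0.5851 = 2.6164 W/m².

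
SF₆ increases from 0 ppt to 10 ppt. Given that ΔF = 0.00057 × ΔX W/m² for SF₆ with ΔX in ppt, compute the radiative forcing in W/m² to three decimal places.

SF₆: ΔF = 0.00057 × (10 − 0) = 0.00057 × 10 = 0.0057 W/m².

ΔF = 0.006 W/m²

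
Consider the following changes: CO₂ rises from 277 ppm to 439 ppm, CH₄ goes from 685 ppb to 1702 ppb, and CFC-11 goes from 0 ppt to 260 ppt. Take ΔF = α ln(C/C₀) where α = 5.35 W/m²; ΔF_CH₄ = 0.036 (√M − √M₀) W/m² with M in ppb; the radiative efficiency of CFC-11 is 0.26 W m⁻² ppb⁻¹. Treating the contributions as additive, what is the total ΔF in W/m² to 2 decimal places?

ΔF = 3.07 W/m²

CO₂: 5.35 × ln(439/277) = 5.35 × ln(1.58484) = 5.35 × 0.46048 = 2.4636 W/m².
CH₄: 0.036 × (√1702 − √685) = 0.036 × (41.2553 − 26.1725) = 0.036 × 15.0828 = 0.5430 W/m².
CFC-11: Δ = 260 − 0 = 260 ppt = 0.260 ppb; ΔF = 0.26 × 0.260 = 0.0676 W/m².
Total ΔF = 2.4636 + 0.5430 + 0.0676 = 3.0742 W/m².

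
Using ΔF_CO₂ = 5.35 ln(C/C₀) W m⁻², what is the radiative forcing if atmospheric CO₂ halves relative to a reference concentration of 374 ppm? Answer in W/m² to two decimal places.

ΔF = -3.71 W/m²

ΔF = 5.35 × ln(0.5) = 5.35 × -0.69315 = -3.7084 W/m².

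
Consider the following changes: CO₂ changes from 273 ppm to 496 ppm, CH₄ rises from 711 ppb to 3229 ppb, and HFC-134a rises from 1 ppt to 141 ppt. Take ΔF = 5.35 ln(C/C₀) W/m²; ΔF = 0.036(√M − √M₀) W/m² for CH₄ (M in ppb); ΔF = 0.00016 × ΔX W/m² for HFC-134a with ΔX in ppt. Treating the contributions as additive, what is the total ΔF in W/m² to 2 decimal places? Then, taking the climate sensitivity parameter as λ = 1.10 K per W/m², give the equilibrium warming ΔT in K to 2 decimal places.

ΔF = 4.30 W/m²; ΔT = 4.73 K

CO₂: 5.35 × ln(496/273) = 5.35 × ln(1.81685) = 5.35 × 0.59710 = 3.1945 W/m².
CH₄: 0.036 × (√3229 − √711) = 0.036 × (56.8243 − 26.6646) = 0.036 × 30.1597 = 1.0857 W/m².
HFC-134a: ΔF = 0.00016 × (141 − 1) = 0.00016 × 140 = 0.0224 W/m².
Total ΔF = 3.1945 + 1.0857 + 0.0224 = 4.3026 W/m².
ΔT = λ ΔF = 1.10 × 4.30 = 4.7300 K.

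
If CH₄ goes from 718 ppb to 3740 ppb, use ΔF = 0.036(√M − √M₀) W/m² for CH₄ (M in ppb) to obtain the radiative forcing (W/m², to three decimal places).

CH₄: 0.036 × (√3740 − √718) = 0.036 × (61.1555 − 26.7955) = 0.036 × 34.3600 = 1.2370 W/m².

ΔF = 1.237 W/m²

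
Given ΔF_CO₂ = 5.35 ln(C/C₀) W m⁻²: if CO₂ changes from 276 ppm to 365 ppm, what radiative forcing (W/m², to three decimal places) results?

ΔF = 1.495 W/m²

CO₂: 5.35 × ln(365/276) = 5.35 × ln(1.32246) = 5.35 × 0.27949 = 1.4953 W/m².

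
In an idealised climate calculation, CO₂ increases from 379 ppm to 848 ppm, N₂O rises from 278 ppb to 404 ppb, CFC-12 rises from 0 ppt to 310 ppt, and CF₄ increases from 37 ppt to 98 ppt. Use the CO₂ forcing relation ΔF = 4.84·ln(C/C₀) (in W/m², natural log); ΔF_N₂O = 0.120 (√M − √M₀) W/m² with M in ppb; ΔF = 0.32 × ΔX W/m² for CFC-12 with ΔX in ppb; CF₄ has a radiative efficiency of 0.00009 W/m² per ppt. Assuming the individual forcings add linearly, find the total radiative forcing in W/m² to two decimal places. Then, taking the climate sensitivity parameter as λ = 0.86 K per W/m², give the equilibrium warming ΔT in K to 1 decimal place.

CO₂: 4.84 × ln(848/379) = 4.84 × ln(2.23747) = 4.84 × 0.80535 = 3.8979 W/m².
N₂O: 0.120 × (√404 − √278) = 0.120 × (20.0998 − 16.6733) = 0.120 × 3.4265 = 0.4112 W/m².
CFC-12: Δ = 310 − 0 = 310 ppt = 0.310 ppb; ΔF = 0.32 × 0.310 = 0.0992 W/m².
CF₄: ΔF = 0.00009 × (98 − 37) = 0.00009 × 61 = 0.0055 W/m².
Total ΔF = 3.8979 + 0.4112 + 0.0992 + 0.0055 = 4.4138 W/m².
ΔT = λ ΔF = 0.86 × 4.41 = 3.7926 K.

ΔF = 4.41 W/m²; ΔT = 3.8 K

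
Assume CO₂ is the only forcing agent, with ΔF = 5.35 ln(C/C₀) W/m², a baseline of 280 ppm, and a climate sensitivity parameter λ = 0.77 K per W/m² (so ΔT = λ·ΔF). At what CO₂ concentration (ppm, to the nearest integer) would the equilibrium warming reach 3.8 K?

C ≈ 704 ppm

Required forcing: ΔF = ΔT/λ = 3.8/0.77 = 4.9351 W/m².
Then ln(C/280) = ΔF/5.35 = 4.9351/5.35 = 0.92245.
So C = 280 × e^0.92245 = 280 × 2.51545 = 704.33 ppm.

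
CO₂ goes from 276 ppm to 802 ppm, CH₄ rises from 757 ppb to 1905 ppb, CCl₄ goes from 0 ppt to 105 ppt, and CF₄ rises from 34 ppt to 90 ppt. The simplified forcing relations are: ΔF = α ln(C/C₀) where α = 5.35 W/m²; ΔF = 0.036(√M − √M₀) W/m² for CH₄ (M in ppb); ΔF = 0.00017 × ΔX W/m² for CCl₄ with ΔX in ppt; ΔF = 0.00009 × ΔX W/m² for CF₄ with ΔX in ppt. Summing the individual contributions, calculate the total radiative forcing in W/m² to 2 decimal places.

ΔF = 6.31 W/m²

CO₂: 5.35 × ln(802/276) = 5.35 × ln(2.90580) = 5.35 × 1.06671 = 5.7069 W/m².
CH₄: 0.036 × (√1905 − √757) = 0.036 × (43.6463 − 27.5136) = 0.036 × 16.1327 = 0.5808 W/m².
CCl₄: ΔF = 0.00017 × (105 − 0) = 0.00017 × 105 = 0.0179 W/m².
CF₄: ΔF = 0.00009 × (90 − 34) = 0.00009 × 56 = 0.0050 W/m².
Total ΔF = 5.7069 + 0.5808 + 0.0179 + 0.0050 = 6.3106 W/m².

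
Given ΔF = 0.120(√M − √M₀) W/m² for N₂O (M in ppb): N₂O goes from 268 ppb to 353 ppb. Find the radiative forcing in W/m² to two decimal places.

N₂O: 0.120 × (√353 − √268) = 0.120 × (18.7883 − 16.3707) = 0.120 × 2.4176 = 0.2901 W/m².

ΔF = 0.29 W/m²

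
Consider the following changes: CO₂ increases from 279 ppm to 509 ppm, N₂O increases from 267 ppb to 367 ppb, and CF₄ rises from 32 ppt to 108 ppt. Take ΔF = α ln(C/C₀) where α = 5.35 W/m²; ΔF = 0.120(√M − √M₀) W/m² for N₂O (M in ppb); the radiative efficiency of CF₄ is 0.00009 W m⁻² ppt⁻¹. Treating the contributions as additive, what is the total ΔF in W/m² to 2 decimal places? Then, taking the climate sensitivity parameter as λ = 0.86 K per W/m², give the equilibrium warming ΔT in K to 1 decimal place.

CO₂: 5.35 × ln(509/279) = 5.35 × ln(1.82437) = 5.35 × 0.60123 = 3.2166 W/m².
N₂O: 0.120 × (√367 − √267) = 0.120 × (19.1572 − 16.3401) = 0.120 × 2.8171 = 0.3381 W/m².
CF₄: ΔF = 0.00009 × (108 − 32) = 0.00009 × 76 = 0.0068 W/m².
Total ΔF = 3.2166 + 0.3381 + 0.0068 = 3.5615 W/m².
ΔT = λ ΔF = 0.86 × 3.56 = 3.0616 K.

ΔF = 3.56 W/m²; ΔT = 3.1 K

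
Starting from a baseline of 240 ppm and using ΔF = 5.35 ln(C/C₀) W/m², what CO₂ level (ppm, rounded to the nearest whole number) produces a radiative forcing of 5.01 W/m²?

C ≈ 612 ppm

Set 5.35 ln(C/240) = 5.01, so ln(C/240) = 5.01/5.35 = 0.93645.
Then C/240 = e^0.93645 = 2.55091, giving C = 240 × 2.55091 = 612.22 ppm.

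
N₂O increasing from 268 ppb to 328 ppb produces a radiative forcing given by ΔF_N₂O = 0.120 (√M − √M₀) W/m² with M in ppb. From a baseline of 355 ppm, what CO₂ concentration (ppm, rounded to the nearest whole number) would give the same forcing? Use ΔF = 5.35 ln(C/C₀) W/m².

N₂O forcing: 0.120 × (√328 − √268) = 0.120 × (18.1108 − 16.3707) = 0.120 × 1.7401 = 0.20881 W/m².
Set 5.35 ln(C/355) = 0.20881: ln(C/355) = 0.20881/5.35 = 0.03903, so C = 355 × e^0.03903 = 355 × 1.03980 = 369.13 ppm.

C ≈ 369 ppm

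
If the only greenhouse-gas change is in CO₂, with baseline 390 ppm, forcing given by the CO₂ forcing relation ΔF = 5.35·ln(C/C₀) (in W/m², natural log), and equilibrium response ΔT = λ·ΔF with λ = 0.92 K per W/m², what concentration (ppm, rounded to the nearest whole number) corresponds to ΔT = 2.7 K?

C ≈ 675 ppm

Required forcing: ΔF = ΔT/λ = 2.7/0.92 = 2.9348 W/m².
Then ln(C/390) = ΔF/5.35 = 2.9348/5.35 = 0.54856.
So C = 390 × e^0.54856 = 390 × 1.73076 = 675.00 ppm.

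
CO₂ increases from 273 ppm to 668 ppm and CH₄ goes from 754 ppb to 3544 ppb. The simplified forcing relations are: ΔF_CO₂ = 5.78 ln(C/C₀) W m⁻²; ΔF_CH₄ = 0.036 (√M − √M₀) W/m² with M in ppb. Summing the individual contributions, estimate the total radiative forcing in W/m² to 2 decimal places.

CO₂: 5.78 × ln(668/273) = 5.78 × ln(2.44689) = 5.78 × 0.89482 = 5.1721 W/m².
CH₄: 0.036 × (√3544 − √754) = 0.036 × (59.5315 − 27.4591) = 0.036 × 32.0724 = 1.1546 W/m².
Total ΔF = 5.1721 + 1.1546 = 6.3267 W/m².

ΔF = 6.33 W/m²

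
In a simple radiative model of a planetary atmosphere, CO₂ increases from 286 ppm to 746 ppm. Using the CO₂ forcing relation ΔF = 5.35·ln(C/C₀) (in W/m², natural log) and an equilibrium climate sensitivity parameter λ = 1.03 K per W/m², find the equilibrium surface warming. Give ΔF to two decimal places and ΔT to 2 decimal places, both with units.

ΔF = 5.13 W/m²; ΔT = 5.28 K

CO₂: 5.35 × ln(746/286) = 5.35 × ln(2.60839) = 5.35 × 0.95873 = 5.1292 W/m².
ΔT = λ ΔF = 1.03 × 5.13 = 5.2839 K.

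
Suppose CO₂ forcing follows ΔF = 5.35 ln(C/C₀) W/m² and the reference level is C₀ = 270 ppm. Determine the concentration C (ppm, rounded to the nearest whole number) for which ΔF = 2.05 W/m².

C ≈ 396 ppm

Set 5.35 ln(C/270) = 2.05, so ln(C/270) = 2.05/5.35 = 0.38318.
Then C/270 = e^0.38318 = 1.46694, giving C = 270 × 1.46694 = 396.07 ppm.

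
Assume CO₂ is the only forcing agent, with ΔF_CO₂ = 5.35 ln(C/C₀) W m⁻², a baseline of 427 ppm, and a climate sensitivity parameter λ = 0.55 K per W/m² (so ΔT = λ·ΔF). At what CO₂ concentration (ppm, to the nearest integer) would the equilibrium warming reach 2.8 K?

C ≈ 1106 ppm

Required forcing: ΔF = ΔT/λ = 2.8/0.55 = 5.0909 W/m².
Then ln(C/427) = ΔF/5.35 = 5.0909/5.35 = 0.95157.
So C = 427 × e^0.95157 = 427 × 2.58977 = 1105.83 ppm.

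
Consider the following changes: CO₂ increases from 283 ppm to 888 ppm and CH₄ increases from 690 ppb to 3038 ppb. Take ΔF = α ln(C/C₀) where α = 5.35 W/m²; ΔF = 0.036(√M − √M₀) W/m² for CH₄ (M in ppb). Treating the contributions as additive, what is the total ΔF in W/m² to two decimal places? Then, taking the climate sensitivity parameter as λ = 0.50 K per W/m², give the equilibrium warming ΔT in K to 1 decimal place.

CO₂: 5.35 × ln(888/283) = 5.35 × ln(3.13781) = 5.35 × 1.14353 = 6.1179 W/m².
CH₄: 0.036 × (√3038 − √690) = 0.036 × (55.1181 − 26.2679) = 0.036 × 28.8502 = 1.0386 W/m².
Total ΔF = 6.1179 + 1.0386 = 7.1565 W/m².
ΔT = λ ΔF = 0.50 × 7.16 = 3.5800 K.

ΔF = 7.16 W/m²; ΔT = 3.6 K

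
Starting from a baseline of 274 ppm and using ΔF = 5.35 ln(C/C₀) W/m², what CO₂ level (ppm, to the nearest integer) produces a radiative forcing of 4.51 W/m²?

C ≈ 637 ppm

Set 5.35 ln(C/274) = 4.51, so ln(C/274) = 4.51/5.35 = 0.84299.
Then C/274 = e^0.84299 = 2.32330, giving C = 274 × 2.32330 = 636.58 ppm.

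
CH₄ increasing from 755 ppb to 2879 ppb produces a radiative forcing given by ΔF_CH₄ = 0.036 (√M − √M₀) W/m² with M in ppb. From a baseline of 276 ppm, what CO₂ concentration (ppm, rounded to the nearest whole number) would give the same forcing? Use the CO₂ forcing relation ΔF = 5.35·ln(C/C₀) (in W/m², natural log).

C ≈ 329 ppm

CH₄ forcing: 0.036 × (√2879 − √755) = 0.036 × (53.6563 − 27.4773) = 0.036 × 26.1790 = 0.94244 W/m².
Set 5.35 ln(C/276) = 0.94244: ln(C/276) = 0.94244/5.35 = 0.17616, so C = 276 × e^0.17616 = 276 × 1.19263 = 329.17 ppm.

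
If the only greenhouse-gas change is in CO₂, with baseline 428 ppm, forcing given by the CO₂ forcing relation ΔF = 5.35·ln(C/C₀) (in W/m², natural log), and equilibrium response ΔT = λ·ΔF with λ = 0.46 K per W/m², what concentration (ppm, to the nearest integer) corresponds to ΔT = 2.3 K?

C ≈ 1090 ppm

Required forcing: ΔF = ΔT/λ = 2.3/0.46 = 5.0000 W/m².
Then ln(C/428) = ΔF/5.35 = 5.0000/5.35 = 0.93458.
So C = 428 × e^0.93458 = 428 × 2.54614 = 1089.75 ppm.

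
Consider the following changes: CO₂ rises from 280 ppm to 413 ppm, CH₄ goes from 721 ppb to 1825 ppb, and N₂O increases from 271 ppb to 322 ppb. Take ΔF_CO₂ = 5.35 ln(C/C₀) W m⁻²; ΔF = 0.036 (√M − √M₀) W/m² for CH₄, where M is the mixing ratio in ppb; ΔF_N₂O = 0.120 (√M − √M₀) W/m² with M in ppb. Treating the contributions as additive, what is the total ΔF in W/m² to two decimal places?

CO₂: 5.35 × ln(413/280) = 5.35 × ln(1.47500) = 5.35 × 0.38866 = 2.0793 W/m².
CH₄: 0.036 × (√1825 − √721) = 0.036 × (42.7200 − 26.8514) = 0.036 × 15.8686 = 0.5713 W/m².
N₂O: 0.120 × (√322 − √271) = 0.120 × (17.9444 − 16.4621) = 0.120 × 1.4823 = 0.1779 W/m².
Total ΔF = 2.0793 + 0.5713 + 0.1779 = 2.8285 W/m².

ΔF = 2.83 W/m²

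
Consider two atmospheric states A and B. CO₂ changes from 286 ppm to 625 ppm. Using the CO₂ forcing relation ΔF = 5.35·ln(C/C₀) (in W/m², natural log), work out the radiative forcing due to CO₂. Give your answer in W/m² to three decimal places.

CO₂ absorption bands are partially saturated, so forcing scales with the logarithm of the concentration ratio.
CO₂: 5.35 × ln(625/286) = 5.35 × ln(2.18531) = 5.35 × 0.78176 = 4.1824 W/m².

ΔF = 4.182 W/m²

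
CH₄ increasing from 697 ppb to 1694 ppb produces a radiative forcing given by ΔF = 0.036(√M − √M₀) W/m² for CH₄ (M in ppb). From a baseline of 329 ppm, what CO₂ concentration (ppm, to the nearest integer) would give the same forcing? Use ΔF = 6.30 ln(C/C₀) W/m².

CH₄ forcing: 0.036 × (√1694 − √697) = 0.036 × (41.1582 − 26.4008) = 0.036 × 14.7574 = 0.53127 W/m².
Set 6.30 ln(C/329) = 0.53127: ln(C/329) = 0.53127/6.30 = 0.08433, so C = 329 × e^0.08433 = 329 × 1.08799 = 357.95 ppm.

C ≈ 358 ppm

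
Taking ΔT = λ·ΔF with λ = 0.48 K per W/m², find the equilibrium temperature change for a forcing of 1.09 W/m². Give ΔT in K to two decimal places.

ΔT = λ ΔF = 0.48 × 1.09 = 0.5232 K.

ΔT = 0.52 K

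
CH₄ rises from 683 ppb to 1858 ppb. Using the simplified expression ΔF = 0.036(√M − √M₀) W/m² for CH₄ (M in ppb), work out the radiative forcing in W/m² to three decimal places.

CH₄: 0.036 × (√1858 − √683) = 0.036 × (43.1045 − 26.1343) = 0.036 × 16.9702 = 0.6109 W/m².

ΔF = 0.611 W/m²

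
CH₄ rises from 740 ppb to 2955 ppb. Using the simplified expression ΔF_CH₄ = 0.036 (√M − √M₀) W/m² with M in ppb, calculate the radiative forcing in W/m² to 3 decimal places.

CH₄: 0.036 × (√2955 − √740) = 0.036 × (54.3599 − 27.2029) = 0.036 × 27.1570 = 0.9777 W/m².

ΔF = 0.978 W/m²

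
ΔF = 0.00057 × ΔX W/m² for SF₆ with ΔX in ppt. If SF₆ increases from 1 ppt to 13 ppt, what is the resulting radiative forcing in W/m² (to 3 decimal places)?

ΔF = 0.007 W/m²

SF₆: ΔF = 0.00057 × (13 − 1) = 0.00057 × 12 = 0.0068 W/m².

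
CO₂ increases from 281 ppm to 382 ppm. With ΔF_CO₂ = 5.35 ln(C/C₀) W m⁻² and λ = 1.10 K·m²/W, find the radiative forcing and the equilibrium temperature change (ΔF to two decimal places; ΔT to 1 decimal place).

CO₂: 5.35 × ln(382/281) = 5.35 × ln(1.35943) = 5.35 × 0.30707 = 1.6428 W/m².
ΔT = λ ΔF = 1.10 × 1.64 = 1.8040 K.

ΔF = 1.64 W/m²; ΔT = 1.8 K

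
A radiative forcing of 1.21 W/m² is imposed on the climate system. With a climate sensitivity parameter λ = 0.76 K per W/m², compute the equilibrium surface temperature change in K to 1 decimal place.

ΔT = λ ΔF = 0.76 × 1.21 = 0.9196 K.

ΔT = 0.9 K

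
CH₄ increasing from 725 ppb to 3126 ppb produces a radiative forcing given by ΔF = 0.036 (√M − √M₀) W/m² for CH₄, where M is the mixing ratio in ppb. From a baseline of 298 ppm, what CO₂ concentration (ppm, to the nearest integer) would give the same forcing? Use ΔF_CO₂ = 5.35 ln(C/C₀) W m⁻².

CH₄ forcing: 0.036 × (√3126 − √725) = 0.036 × (55.9106 − 26.9258) = 0.036 × 28.9848 = 1.04345 W/m².
Set 5.35 ln(C/298) = 1.04345: ln(C/298) = 1.04345/5.35 = 0.19504, so C = 298 × e^0.19504 = 298 × 1.21536 = 362.18 ppm.

C ≈ 362 ppm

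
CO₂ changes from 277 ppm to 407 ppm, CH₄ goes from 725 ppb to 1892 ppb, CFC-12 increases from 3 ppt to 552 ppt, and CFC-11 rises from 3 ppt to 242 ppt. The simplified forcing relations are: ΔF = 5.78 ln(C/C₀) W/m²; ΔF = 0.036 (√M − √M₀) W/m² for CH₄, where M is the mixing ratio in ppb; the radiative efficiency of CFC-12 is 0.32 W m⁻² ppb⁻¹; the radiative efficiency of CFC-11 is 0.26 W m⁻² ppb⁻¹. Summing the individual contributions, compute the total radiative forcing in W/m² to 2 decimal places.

CO₂: 5.78 × ln(407/277) = 5.78 × ln(1.46931) = 5.78 × 0.38479 = 2.2241 W/m².
CH₄: 0.036 × (√1892 − √725) = 0.036 × (43.4971 − 26.9258) = 0.036 × 16.5713 = 0.5966 W/m².
CFC-12: Δ = 552 − 3 = 549 ppt = 0.549 ppb; ΔF = 0.32 × 0.549 = 0.1757 W/m².
CFC-11: Δ = 242 − 3 = 239 ppt = 0.239 ppb; ΔF = 0.26 × 0.239 = 0.0621 W/m².
Total ΔF = 2.2241 + 0.5966 + 0.1757 + 0.0621 = 3.0585 W/m².

ΔF = 3.06 W/m²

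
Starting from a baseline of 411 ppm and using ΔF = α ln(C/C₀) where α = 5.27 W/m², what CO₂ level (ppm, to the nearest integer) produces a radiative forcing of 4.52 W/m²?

Set 5.27 ln(C/411) = 4.52, so ln(C/411) = 4.52/5.27 = 0.85769.
Then C/411 = e^0.85769 = 2.35771, giving C = 411 × 2.35771 = 969.02 ppm.

C ≈ 969 ppm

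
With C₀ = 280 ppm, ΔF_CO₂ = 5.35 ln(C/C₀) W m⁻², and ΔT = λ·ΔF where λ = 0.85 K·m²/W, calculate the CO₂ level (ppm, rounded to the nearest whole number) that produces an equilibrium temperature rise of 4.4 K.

Required forcing: ΔF = ΔT/λ = 4.4/0.85 = 5.1765 W/m².
Then ln(C/280) = ΔF/5.35 = 5.1765/5.35 = 0.96757.
So C = 280 × e^0.96757 = 280 × 2.63154 = 736.83 ppm.

C ≈ 737 ppm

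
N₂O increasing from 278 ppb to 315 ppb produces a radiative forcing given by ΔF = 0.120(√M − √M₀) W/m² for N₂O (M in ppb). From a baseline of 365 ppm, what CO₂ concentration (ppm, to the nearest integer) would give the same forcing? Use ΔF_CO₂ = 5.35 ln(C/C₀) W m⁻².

N₂O forcing: 0.120 × (√315 − √278) = 0.120 × (17.7482 − 16.6733) = 0.120 × 1.0749 = 0.12899 W/m².
Set 5.35 ln(C/365) = 0.12899: ln(C/365) = 0.12899/5.35 = 0.02411, so C = 365 × e^0.02411 = 365 × 1.02440 = 373.91 ppm.

C ≈ 374 ppm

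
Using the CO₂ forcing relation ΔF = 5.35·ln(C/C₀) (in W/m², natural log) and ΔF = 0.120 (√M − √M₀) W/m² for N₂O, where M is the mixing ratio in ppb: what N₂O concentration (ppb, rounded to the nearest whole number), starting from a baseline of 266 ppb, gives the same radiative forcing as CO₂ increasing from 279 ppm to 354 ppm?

M ≈ 725 ppb

CO₂ forcing: 5.35 × ln(354/279) = 5.35 × 0.238085 = 1.27375 W/m².
Set 0.120(√M − √266) = 1.27375: √M = 1.27375/0.120 + √266 = 10.6146 + 16.3095 = 26.9241.
M = (26.9241)² = 724.91 ppb.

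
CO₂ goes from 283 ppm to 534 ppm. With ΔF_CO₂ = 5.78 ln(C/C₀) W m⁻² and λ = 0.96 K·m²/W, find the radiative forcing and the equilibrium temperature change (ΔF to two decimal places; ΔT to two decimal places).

CO₂: 5.78 × ln(534/283) = 5.78 × ln(1.88693) = 5.78 × 0.63495 = 3.6700 W/m².
ΔT = λ ΔF = 0.96 × 3.67 = 3.5232 K.

ΔF = 3.67 W/m²; ΔT = 3.52 K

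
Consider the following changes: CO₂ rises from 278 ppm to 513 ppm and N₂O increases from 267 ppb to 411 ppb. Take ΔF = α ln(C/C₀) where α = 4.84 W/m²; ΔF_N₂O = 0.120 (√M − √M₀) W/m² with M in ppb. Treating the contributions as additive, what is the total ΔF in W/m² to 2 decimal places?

ΔF = 3.44 W/m²

CO₂: 4.84 × ln(513/278) = 4.84 × ln(1.84532) = 4.84 × 0.61265 = 2.9652 W/m².
N₂O: 0.120 × (√411 − √267) = 0.120 × (20.2731 − 16.3401) = 0.120 × 3.9330 = 0.4720 W/m².
Total ΔF = 2.9652 + 0.4720 = 3.4372 W/m².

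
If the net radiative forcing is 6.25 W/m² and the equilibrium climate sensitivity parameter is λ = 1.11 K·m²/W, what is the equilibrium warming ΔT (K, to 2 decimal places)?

ΔT = λ ΔF = 1.11 × 6.25 = 6.9375 K.

ΔT = 6.94 K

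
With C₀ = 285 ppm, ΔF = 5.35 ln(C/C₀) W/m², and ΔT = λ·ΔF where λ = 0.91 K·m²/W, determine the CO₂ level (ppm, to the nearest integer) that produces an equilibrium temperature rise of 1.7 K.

Required forcing: ΔF = ΔT/λ = 1.7/0.91 = 1.8681 W/m².
Then ln(C/285) = ΔF/5.35 = 1.8681/5.35 = 0.34918.
So C = 285 × e^0.34918 = 285 × 1.41790 = 404.10 ppm.

C ≈ 404 ppm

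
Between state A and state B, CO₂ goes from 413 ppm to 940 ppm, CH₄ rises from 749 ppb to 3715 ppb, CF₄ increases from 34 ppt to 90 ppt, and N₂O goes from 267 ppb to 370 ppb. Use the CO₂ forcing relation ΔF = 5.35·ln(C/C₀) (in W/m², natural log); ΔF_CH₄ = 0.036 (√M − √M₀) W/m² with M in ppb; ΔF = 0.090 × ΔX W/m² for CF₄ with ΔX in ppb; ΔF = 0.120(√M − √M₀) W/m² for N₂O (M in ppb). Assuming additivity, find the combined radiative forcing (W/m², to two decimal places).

CO₂: 5.35 × ln(940/413) = 5.35 × ln(2.27603) = 5.35 × 0.82243 = 4.4000 W/m².
CH₄: 0.036 × (√3715 − √749) = 0.036 × (60.9508 − 27.3679) = 0.036 × 33.5829 = 1.2090 W/m².
CF₄: Δ = 90 − 34 = 56 ppt = 0.056 ppb; ΔF = 0.090 × 0.056 = 0.0050 W/m².
N₂O: 0.120 × (√370 − √267) = 0.120 × (19.2354 − 16.3401) = 0.120 × 2.8953 = 0.3474 W/m².
Total ΔF = 4.4000 + 1.2090 + 0.0050 + 0.3474 = 5.9614 W/m².

ΔF = 5.96 W/m²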